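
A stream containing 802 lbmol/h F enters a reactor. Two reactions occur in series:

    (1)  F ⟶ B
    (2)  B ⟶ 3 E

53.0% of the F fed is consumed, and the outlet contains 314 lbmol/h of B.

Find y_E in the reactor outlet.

Conversion of F: F consumed = 1ξ₁ = 0.53 × 802 → ξ₁ = 425.1 lbmol/h.
B balance: n_B = 0 + 1ξ₁ − 1ξ₂ = 314 → ξ₂ = (1·425.1 − 314)/1 = 111.1 lbmol/h.
Outlet amounts (n = n₀ + Σ ν·ξ):
  F: 802 − 1(425.1) = 376.9
  B: 0 + 1(425.1) − 1(111.1) = 314
  E: 0 + 3(111.1) = 333.2
Total out = 1024 lbmol/h; y_E = 333.2 / 1024 = 0.3253.

0.325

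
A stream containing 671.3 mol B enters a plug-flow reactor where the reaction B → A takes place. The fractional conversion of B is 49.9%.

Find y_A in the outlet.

B reacted = 0.499 × 671.3 = 335 mol; ν_B = −1, so ξ = 335/1 = 335 mol.
Outlet amounts (n = n₀ + ν ξ):
  B: 671.3 − 1(335) = 336.3
  A: 0 + 1(335) = 335
Total out = 671.3 mol; y_A = 335 / 671.3 = 0.499.

0.499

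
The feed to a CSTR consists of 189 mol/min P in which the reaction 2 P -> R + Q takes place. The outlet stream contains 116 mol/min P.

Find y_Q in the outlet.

For P: n = n₀ − 2ξ → 116 = 189 − 2ξ, giving ξ = 36.5 mol/min.
Outlet amounts (n = n₀ + ν ξ):
  P: 189 − 2(36.5) = 116
  R: 0 + 1(36.5) = 36.5
  Q: 0 + 1(36.5) = 36.5
Total out = 189 mol/min; y_Q = 36.5 / 189 = 0.1931.

0.193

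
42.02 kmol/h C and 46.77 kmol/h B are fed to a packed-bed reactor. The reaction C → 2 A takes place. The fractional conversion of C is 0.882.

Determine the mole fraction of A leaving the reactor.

C reacted = 0.882 × 42.02 = 37.06 kmol/h; ν_C = −1, so ξ = 37.06/1 = 37.06 kmol/h.
Outlet amounts (n = n₀ + ν ξ):
  C: 42.02 − 1(37.06) = 4.958
  A: 0 + 2(37.06) = 74.12
  B: 46.77 (inert)
Total out = 125.9 kmol/h; y_A = 74.12 / 125.9 = 0.589.

0.589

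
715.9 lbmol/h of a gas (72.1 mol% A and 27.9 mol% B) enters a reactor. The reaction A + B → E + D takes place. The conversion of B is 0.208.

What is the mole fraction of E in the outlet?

0.058

B reacted = 0.208 × 199.7 = 41.55 lbmol/h; ν_B = −1, so ξ = 41.55/1 = 41.55 lbmol/h.
Outlet amounts (n = n₀ + ν ξ):
  A: 516.2 − 1(41.55) = 474.6
  B: 199.7 − 1(41.55) = 158.2
  E: 0 + 1(41.55) = 41.55
  D: 0 + 1(41.55) = 41.55
Total out = 715.9 lbmol/h; y_E = 41.55 / 715.9 = 0.05803.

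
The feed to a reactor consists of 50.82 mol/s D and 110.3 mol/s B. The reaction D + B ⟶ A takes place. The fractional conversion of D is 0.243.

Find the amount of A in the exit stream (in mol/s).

12.3 mol/s

D reacted = 0.243 × 50.82 = 12.35 mol/s; ν_D = −1, so ξ = 12.35/1 = 12.35 mol/s.
Outlet amounts (n = n₀ + ν ξ):
  D: 50.82 − 1(12.35) = 38.47
  B: 110.3 − 1(12.35) = 97.95
  A: 0 + 1(12.35) = 12.35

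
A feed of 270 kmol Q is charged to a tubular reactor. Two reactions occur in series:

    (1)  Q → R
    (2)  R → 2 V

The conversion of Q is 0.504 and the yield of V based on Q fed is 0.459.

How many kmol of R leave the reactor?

Conversion of Q: Q consumed = 1ξ₁ = 0.504 × 270 → ξ₁ = 136.1 kmol.
Yield of V: 2ξ₂ / 270 = 0.459 → ξ₂ = 61.97 kmol.
Outlet amounts (n = n₀ + Σ ν·ξ):
  Q: 270 − 1(136.1) = 133.9
  R: 0 + 1(136.1) − 1(61.97) = 74.12
  V: 0 + 2(61.97) = 123.9

74.1 kmol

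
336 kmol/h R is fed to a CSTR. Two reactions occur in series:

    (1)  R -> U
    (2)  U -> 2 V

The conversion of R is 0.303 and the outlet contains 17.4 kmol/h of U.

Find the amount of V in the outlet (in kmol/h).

Conversion of R: R consumed = 1ξ₁ = 0.303 × 336 → ξ₁ = 101.8 kmol/h.
U balance: n_U = 0 + 1ξ₁ − 1ξ₂ = 17.4 → ξ₂ = (1·101.8 − 17.4)/1 = 84.41 kmol/h.
Outlet amounts (n = n₀ + Σ ν·ξ):
  R: 336 − 1(101.8) = 234.2
  U: 0 + 1(101.8) − 1(84.41) = 17.4
  V: 0 + 2(84.41) = 168.8

169 kmol/h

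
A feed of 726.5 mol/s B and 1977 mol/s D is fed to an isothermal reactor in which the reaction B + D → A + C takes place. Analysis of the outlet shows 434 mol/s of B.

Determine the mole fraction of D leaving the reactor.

0.623

For B: n = n₀ − 1ξ → 434 = 726.5 − 1ξ, giving ξ = 292.5 mol/s.
Outlet amounts (n = n₀ + ν ξ):
  B: 726.5 − 1(292.5) = 434
  D: 1977 − 1(292.5) = 1684
  A: 0 + 1(292.5) = 292.5
  C: 0 + 1(292.5) = 292.5
Total out = 2704 mol/s; y_D = 1684 / 2704 = 0.6231.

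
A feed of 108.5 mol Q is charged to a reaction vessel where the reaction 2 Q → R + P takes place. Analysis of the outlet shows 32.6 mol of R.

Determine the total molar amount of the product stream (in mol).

108 mol

For R: n = n₀ + 1ξ → 32.6 = 0 + 1ξ, giving ξ = 32.6 mol.
Outlet amounts (n = n₀ + ν ξ):
  Q: 108.5 − 2(32.6) = 43.3
  R: 0 + 1(32.6) = 32.6
  P: 0 + 1(32.6) = 32.6
Total out = 43.3 + 32.6 + 32.6 = 108.5 mol.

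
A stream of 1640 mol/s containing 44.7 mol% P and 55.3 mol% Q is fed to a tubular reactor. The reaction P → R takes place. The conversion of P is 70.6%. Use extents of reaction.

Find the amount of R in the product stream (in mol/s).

P reacted = 0.706 × 733.1 = 517.6 mol/s; ν_P = −1, so ξ = 517.6/1 = 517.6 mol/s.
Outlet amounts (n = n₀ + ν ξ):
  P: 733.1 − 1(517.6) = 215.5
  R: 0 + 1(517.6) = 517.6
  Q: 906.9 (inert)

518 mol/s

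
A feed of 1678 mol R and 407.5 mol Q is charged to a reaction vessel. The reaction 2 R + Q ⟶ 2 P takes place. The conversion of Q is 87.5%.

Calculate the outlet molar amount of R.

965 mol

Q reacted = 0.875 × 407.5 = 356.6 mol; ν_Q = −1, so ξ = 356.6/1 = 356.6 mol.
Outlet amounts (n = n₀ + ν ξ):
  R: 1678 − 2(356.6) = 964.9
  Q: 407.5 − 1(356.6) = 50.94
  P: 0 + 2(356.6) = 713.1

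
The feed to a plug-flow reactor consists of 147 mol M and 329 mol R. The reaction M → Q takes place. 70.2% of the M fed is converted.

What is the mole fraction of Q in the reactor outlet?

M reacted = 0.702 × 147 = 103.2 mol; ν_M = −1, so ξ = 103.2/1 = 103.2 mol.
Outlet amounts (n = n₀ + ν ξ):
  M: 147 − 1(103.2) = 43.81
  Q: 0 + 1(103.2) = 103.2
  R: 329 (inert)
Total out = 476 mol; y_Q = 103.2 / 476 = 0.2168.

0.217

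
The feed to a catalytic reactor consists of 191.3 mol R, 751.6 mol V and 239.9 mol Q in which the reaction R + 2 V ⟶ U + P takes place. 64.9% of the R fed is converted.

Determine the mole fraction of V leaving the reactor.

R reacted = 0.649 × 191.3 = 124.2 mol; ν_R = −1, so ξ = 124.2/1 = 124.2 mol.
Outlet amounts (n = n₀ + ν ξ):
  R: 191.3 − 1(124.2) = 67.15
  V: 751.6 − 2(124.2) = 503.3
  U: 0 + 1(124.2) = 124.2
  P: 0 + 1(124.2) = 124.2
  Q: 239.9 (inert)
Total out = 1059 mol; y_V = 503.3 / 1059 = 0.4754.

0.475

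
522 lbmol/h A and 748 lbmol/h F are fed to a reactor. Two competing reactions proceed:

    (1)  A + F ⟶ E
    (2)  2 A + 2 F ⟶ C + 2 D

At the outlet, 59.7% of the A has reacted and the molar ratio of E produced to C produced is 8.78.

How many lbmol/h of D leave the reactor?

57.8 lbmol/h

Conversion of A: A consumed = 0.597 × 522 = 311.6 lbmol/h = 1ξ₁ + 2ξ₂.
Selectivity: 1ξ₁ / (1ξ₂) = 8.78 → ξ₁ = 8.78 ξ₂.
Substitute: (1·8.78 + 2) ξ₂ = 311.6 → ξ₂ = 28.91 lbmol/h, ξ₁ = 253.8 lbmol/h.
Outlet amounts (n = n₀ + Σ ν·ξ):
  A: 522 − 1(253.8) − 2(28.91) = 210.4
  F: 748 − 1(253.8) − 2(28.91) = 436.4
  E: 0 + 1(253.8) = 253.8
  C: 0 + 1(28.91) = 28.91
  D: 0 + 2(28.91) = 57.82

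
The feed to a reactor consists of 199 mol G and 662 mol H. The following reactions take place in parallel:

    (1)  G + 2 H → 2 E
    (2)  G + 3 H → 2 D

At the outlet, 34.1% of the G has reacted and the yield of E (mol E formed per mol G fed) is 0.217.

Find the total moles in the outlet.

Yield of E: 2ξ₁ / 199 = 0.217 → ξ₁ = 21.59 mol.
Conversion of G: 1ξ₁ + 1ξ₂ = 0.341 × 199 = 67.86 → ξ₂ = 46.27 mol.
Outlet amounts (n = n₀ + Σ ν·ξ):
  G: 199 − 1(21.59) − 1(46.27) = 131.1
  H: 662 − 2(21.59) − 3(46.27) = 480
  E: 0 + 2(21.59) = 43.18
  D: 0 + 2(46.27) = 92.54
Total out = 131.1 + 480 + 43.18 + 92.54 = 746.9 mol.

747 mol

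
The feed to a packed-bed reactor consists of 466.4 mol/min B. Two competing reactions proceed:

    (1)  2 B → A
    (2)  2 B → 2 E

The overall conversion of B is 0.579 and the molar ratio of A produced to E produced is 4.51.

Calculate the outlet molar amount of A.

122 mol/min

Conversion of B: B consumed = 0.579 × 466.4 = 270 mol/min = 2ξ₁ + 2ξ₂.
Selectivity: 1ξ₁ / (2ξ₂) = 4.51 → ξ₁ = 9.02 ξ₂.
Substitute: (2·9.02 + 2) ξ₂ = 270 → ξ₂ = 13.48 mol/min, ξ₁ = 121.5 mol/min.
Outlet amounts (n = n₀ + Σ ν·ξ):
  B: 466.4 − 2(121.5) − 2(13.48) = 196.4
  A: 0 + 1(121.5) = 121.5
  E: 0 + 2(13.48) = 26.95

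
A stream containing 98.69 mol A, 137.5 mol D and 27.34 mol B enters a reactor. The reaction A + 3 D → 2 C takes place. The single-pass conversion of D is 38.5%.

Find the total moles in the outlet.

228 mol

D reacted = 0.385 × 137.5 = 52.94 mol; ν_D = −3, so ξ = 52.94/3 = 17.65 mol.
Outlet amounts (n = n₀ + ν ξ):
  A: 98.69 − 1(17.65) = 81.04
  D: 137.5 − 3(17.65) = 84.56
  C: 0 + 2(17.65) = 35.29
  B: 27.34 (inert)
Total out = 81.04 + 84.56 + 35.29 + 27.34 = 228.2 mol.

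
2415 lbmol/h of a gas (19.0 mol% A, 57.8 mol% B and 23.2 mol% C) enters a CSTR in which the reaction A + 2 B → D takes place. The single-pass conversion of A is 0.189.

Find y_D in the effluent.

A reacted = 0.189 × 458.9 = 86.72 lbmol/h; ν_A = −1, so ξ = 86.72/1 = 86.72 lbmol/h.
Outlet amounts (n = n₀ + ν ξ):
  A: 458.9 − 1(86.72) = 372.1
  B: 1396 − 2(86.72) = 1222
  D: 0 + 1(86.72) = 86.72
  C: 560.3 (inert)
Total out = 2242 lbmol/h; y_D = 86.72 / 2242 = 0.03869.

0.0387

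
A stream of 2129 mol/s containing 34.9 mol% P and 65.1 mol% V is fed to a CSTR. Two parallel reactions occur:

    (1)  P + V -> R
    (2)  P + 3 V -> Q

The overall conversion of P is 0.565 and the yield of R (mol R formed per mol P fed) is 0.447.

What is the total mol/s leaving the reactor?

Yield of R: 1ξ₁ / 743 = 0.447 → ξ₁ = 332.1 mol/s.
Conversion of P: 1ξ₁ + 1ξ₂ = 0.565 × 743 = 419.8 → ξ₂ = 87.68 mol/s.
Outlet amounts (n = n₀ + Σ ν·ξ):
  P: 743 − 1(332.1) − 1(87.68) = 323.2
  V: 1386 − 1(332.1) − 3(87.68) = 790.8
  R: 0 + 1(332.1) = 332.1
  Q: 0 + 1(87.68) = 87.68
Total out = 323.2 + 790.8 + 332.1 + 87.68 = 1534 mol/s.

1530 mol/s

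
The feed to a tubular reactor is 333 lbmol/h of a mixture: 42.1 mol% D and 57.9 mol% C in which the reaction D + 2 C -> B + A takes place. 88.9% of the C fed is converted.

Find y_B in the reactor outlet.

0.347

C reacted = 0.889 × 192.8 = 171.4 lbmol/h; ν_C = −2, so ξ = 171.4/2 = 85.7 lbmol/h.
Outlet amounts (n = n₀ + ν ξ):
  D: 140.2 − 1(85.7) = 54.49
  C: 192.8 − 2(85.7) = 21.4
  B: 0 + 1(85.7) = 85.7
  A: 0 + 1(85.7) = 85.7
Total out = 247.3 lbmol/h; y_B = 85.7 / 247.3 = 0.3466.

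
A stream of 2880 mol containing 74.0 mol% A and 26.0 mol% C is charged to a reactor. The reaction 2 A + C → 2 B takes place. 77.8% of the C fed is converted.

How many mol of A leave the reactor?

966 mol

C reacted = 0.778 × 748.8 = 582.6 mol; ν_C = −1, so ξ = 582.6/1 = 582.6 mol.
Outlet amounts (n = n₀ + ν ξ):
  A: 2131 − 2(582.6) = 966.1
  C: 748.8 − 1(582.6) = 166.2
  B: 0 + 2(582.6) = 1165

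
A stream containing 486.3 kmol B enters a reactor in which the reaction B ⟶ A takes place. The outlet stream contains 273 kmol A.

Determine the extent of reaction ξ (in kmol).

For A: n = n₀ + 1ξ → 273 = 0 + 1ξ, giving ξ = 273 kmol.
Outlet amounts (n = n₀ + ν ξ):
  B: 486.3 − 1(273) = 213.3
  A: 0 + 1(273) = 273

ξ = 273 kmol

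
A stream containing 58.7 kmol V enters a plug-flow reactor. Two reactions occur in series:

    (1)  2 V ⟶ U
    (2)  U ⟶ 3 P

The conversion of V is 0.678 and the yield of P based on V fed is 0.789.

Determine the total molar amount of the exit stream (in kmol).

Conversion of V: V consumed = 2ξ₁ = 0.678 × 58.7 → ξ₁ = 19.9 kmol.
Yield of P: 3ξ₂ / 58.7 = 0.789 → ξ₂ = 15.44 kmol.
Outlet amounts (n = n₀ + Σ ν·ξ):
  V: 58.7 − 2(19.9) = 18.9
  U: 0 + 1(19.9) − 1(15.44) = 4.461
  P: 0 + 3(15.44) = 46.31
Total out = 18.9 + 4.461 + 46.31 = 69.68 kmol.

69.7 kmol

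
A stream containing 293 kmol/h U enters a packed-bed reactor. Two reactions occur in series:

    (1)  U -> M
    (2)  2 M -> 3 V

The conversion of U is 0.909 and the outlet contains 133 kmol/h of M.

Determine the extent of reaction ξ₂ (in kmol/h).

Conversion of U: U consumed = 1ξ₁ = 0.909 × 293 → ξ₁ = 266.3 kmol/h.
M balance: n_M = 0 + 1ξ₁ − 2ξ₂ = 133 → ξ₂ = (1·266.3 − 133)/2 = 66.67 kmol/h.
Outlet amounts (n = n₀ + Σ ν·ξ):
  U: 293 − 1(266.3) = 26.66
  M: 0 + 1(266.3) − 2(66.67) = 133
  V: 0 + 3(66.67) = 200

ξ₂ = 66.7 kmol/h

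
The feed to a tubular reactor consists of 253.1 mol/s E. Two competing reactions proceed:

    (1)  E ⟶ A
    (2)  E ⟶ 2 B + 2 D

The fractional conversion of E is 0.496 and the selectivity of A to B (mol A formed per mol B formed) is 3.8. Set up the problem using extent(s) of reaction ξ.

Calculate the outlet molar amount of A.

111 mol/s

Conversion of E: E consumed = 0.496 × 253.1 = 125.5 mol/s = 1ξ₁ + 1ξ₂.
Selectivity: 1ξ₁ / (2ξ₂) = 3.8 → ξ₁ = 7.6 ξ₂.
Substitute: (1·7.6 + 1) ξ₂ = 125.5 → ξ₂ = 14.6 mol/s, ξ₁ = 110.9 mol/s.
Outlet amounts (n = n₀ + Σ ν·ξ):
  E: 253.1 − 1(110.9) − 1(14.6) = 127.6
  A: 0 + 1(110.9) = 110.9
  B: 0 + 2(14.6) = 29.19
  D: 0 + 2(14.6) = 29.19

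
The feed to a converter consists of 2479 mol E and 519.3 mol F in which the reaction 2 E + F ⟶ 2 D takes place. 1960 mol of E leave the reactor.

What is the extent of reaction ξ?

For E: n = n₀ − 2ξ → 1960 = 2479 − 2ξ, giving ξ = 259.5 mol.
Outlet amounts (n = n₀ + ν ξ):
  E: 2479 − 2(259.5) = 1960
  F: 519.3 − 1(259.5) = 259.8
  D: 0 + 2(259.5) = 519

ξ = 260 mol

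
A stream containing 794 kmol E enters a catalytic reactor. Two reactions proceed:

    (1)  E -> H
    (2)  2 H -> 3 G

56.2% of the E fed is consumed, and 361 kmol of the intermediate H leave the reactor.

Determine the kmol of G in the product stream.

Conversion of E: E consumed = 1ξ₁ = 0.562 × 794 → ξ₁ = 446.2 kmol.
H balance: n_H = 0 + 1ξ₁ − 2ξ₂ = 361 → ξ₂ = (1·446.2 − 361)/2 = 42.61 kmol.
Outlet amounts (n = n₀ + Σ ν·ξ):
  E: 794 − 1(446.2) = 347.8
  H: 0 + 1(446.2) − 2(42.61) = 361
  G: 0 + 3(42.61) = 127.8

128 kmol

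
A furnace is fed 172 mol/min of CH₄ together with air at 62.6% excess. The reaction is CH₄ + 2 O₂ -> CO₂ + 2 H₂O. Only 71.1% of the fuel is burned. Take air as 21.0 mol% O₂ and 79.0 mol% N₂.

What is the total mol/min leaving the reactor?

Stoichiometric O₂ = 2 × 172 = 344 mol/min; O₂ fed = 344 × 1.626 = 559.3 mol/min.
N₂ fed = 559.3 × 79/21 = 2104 mol/min.
Fuel reacted = 0.711 × 172 → ξ = 122.3 mol/min.
Outlet (n = n₀ + ν ξ):
  CH₄: 172 − 1(122.3) = 49.71
  O₂: 559.3 − 2(122.3) = 314.8
  N₂: 2104 (inert)
  CO₂: 0 + 1(122.3) = 122.3
  H₂O: 0 + 2(122.3) = 244.6
Total out = 49.71 + 314.8 + 2104 + 122.3 + 244.6 = 2836 mol/min.

2840 mol/min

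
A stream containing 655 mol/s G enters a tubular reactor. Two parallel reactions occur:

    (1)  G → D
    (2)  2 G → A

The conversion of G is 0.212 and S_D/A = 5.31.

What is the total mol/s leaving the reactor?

636 mol/s

Conversion of G: G consumed = 0.212 × 655 = 138.9 mol/s = 1ξ₁ + 2ξ₂.
Selectivity: 1ξ₁ / (1ξ₂) = 5.31 → ξ₁ = 5.31 ξ₂.
Substitute: (1·5.31 + 2) ξ₂ = 138.9 → ξ₂ = 19 mol/s, ξ₁ = 100.9 mol/s.
Outlet amounts (n = n₀ + Σ ν·ξ):
  G: 655 − 1(100.9) − 2(19) = 516.1
  D: 0 + 1(100.9) = 100.9
  A: 0 + 1(19) = 19
Total out = 516.1 + 100.9 + 19 = 636 mol/s.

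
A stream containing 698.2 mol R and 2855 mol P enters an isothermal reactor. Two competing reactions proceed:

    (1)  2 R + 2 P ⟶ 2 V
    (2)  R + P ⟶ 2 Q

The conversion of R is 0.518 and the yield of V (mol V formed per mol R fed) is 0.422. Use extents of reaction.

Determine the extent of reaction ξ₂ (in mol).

Yield of V: 2ξ₁ / 698.2 = 0.422 → ξ₁ = 147.3 mol.
Conversion of R: 2ξ₁ + 1ξ₂ = 0.518 × 698.2 = 361.7 → ξ₂ = 67.03 mol.
Outlet amounts (n = n₀ + Σ ν·ξ):
  R: 698.2 − 2(147.3) − 1(67.03) = 336.5
  P: 2855 − 2(147.3) − 1(67.03) = 2493
  V: 0 + 2(147.3) = 294.6
  Q: 0 + 2(67.03) = 134.1

ξ₂ = 67 mol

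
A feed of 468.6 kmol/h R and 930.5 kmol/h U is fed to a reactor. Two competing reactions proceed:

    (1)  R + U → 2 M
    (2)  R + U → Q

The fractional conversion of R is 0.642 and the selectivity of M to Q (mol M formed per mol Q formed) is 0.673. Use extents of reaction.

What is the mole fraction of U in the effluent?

Conversion of R: R consumed = 0.642 × 468.6 = 300.8 kmol/h = 1ξ₁ + 1ξ₂.
Selectivity: 2ξ₁ / (1ξ₂) = 0.673 → ξ₁ = 0.3365 ξ₂.
Substitute: (1·0.3365 + 1) ξ₂ = 300.8 → ξ₂ = 225.1 kmol/h, ξ₁ = 75.74 kmol/h.
Outlet amounts (n = n₀ + Σ ν·ξ):
  R: 468.6 − 1(75.74) − 1(225.1) = 167.8
  U: 930.5 − 1(75.74) − 1(225.1) = 629.7
  M: 0 + 2(75.74) = 151.5
  Q: 0 + 1(225.1) = 225.1
Total out = 1174 kmol/h; y_U = 629.7 / 1174 = 0.5363.

0.536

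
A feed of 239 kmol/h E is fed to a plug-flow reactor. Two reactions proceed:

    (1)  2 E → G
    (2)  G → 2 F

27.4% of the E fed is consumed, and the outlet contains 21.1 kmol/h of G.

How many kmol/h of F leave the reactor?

Conversion of E: E consumed = 2ξ₁ = 0.274 × 239 → ξ₁ = 32.74 kmol/h.
G balance: n_G = 0 + 1ξ₁ − 1ξ₂ = 21.1 → ξ₂ = (1·32.74 − 21.1)/1 = 11.64 kmol/h.
Outlet amounts (n = n₀ + Σ ν·ξ):
  E: 239 − 2(32.74) = 173.5
  G: 0 + 1(32.74) − 1(11.64) = 21.1
  F: 0 + 2(11.64) = 23.29

23.3 kmol/h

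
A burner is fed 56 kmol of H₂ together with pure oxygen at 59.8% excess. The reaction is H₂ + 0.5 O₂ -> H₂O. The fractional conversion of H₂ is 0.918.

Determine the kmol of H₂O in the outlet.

Stoichiometric O₂ = 0.5 × 56 = 28 kmol; O₂ fed = 28 × 1.598 = 44.74 kmol.
Fuel reacted = 0.918 × 56 → ξ = 51.41 kmol.
Outlet (n = n₀ + ν ξ):
  H₂: 56 − 1(51.41) = 4.592
  O₂: 44.74 − 0.5(51.41) = 19.04
  H₂O: 0 + 1(51.41) = 51.41

51.4 kmol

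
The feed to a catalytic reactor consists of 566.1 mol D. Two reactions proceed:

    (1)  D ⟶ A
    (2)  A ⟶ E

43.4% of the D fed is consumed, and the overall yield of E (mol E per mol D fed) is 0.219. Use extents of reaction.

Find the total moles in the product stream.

566 mol

Conversion of D: D consumed = 1ξ₁ = 0.434 × 566.1 → ξ₁ = 245.7 mol.
Yield of E: 1ξ₂ / 566.1 = 0.219 → ξ₂ = 124 mol.
Outlet amounts (n = n₀ + Σ ν·ξ):
  D: 566.1 − 1(245.7) = 320.4
  A: 0 + 1(245.7) − 1(124) = 121.7
  E: 0 + 1(124) = 124
Total out = 320.4 + 121.7 + 124 = 566.1 mol.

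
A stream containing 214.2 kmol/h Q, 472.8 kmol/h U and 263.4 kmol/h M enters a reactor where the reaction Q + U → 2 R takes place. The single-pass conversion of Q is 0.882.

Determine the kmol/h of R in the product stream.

Q reacted = 0.882 × 214.2 = 188.9 kmol/h; ν_Q = −1, so ξ = 188.9/1 = 188.9 kmol/h.
Outlet amounts (n = n₀ + ν ξ):
  Q: 214.2 − 1(188.9) = 25.28
  U: 472.8 − 1(188.9) = 283.9
  R: 0 + 2(188.9) = 377.8
  M: 263.4 (inert)

378 kmol/h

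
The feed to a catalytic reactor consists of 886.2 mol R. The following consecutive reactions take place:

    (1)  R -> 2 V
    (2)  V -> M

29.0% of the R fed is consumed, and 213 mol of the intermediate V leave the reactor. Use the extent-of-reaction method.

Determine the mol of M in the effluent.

Conversion of R: R consumed = 1ξ₁ = 0.29 × 886.2 → ξ₁ = 257 mol.
V balance: n_V = 0 + 2ξ₁ − 1ξ₂ = 213 → ξ₂ = (2·257 − 213)/1 = 301 mol.
Outlet amounts (n = n₀ + Σ ν·ξ):
  R: 886.2 − 1(257) = 629.2
  V: 0 + 2(257) − 1(301) = 213
  M: 0 + 1(301) = 301

301 mol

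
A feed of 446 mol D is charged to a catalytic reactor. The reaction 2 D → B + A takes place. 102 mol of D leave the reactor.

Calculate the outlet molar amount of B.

172 mol

For D: n = n₀ − 2ξ → 102 = 446 − 2ξ, giving ξ = 172 mol.
Outlet amounts (n = n₀ + ν ξ):
  D: 446 − 2(172) = 102
  B: 0 + 1(172) = 172
  A: 0 + 1(172) = 172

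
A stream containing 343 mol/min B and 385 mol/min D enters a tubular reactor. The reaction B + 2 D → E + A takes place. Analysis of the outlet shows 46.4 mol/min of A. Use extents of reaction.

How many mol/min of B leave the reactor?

For A: n = n₀ + 1ξ → 46.4 = 0 + 1ξ, giving ξ = 46.4 mol/min.
Outlet amounts (n = n₀ + ν ξ):
  B: 343 − 1(46.4) = 296.6
  D: 385 − 2(46.4) = 292.2
  E: 0 + 1(46.4) = 46.4
  A: 0 + 1(46.4) = 46.4

297 mol/min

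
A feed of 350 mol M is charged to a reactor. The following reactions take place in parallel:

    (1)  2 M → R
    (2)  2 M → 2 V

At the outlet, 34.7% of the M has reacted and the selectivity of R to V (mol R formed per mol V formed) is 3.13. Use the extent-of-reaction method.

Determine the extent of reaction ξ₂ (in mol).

Conversion of M: M consumed = 0.347 × 350 = 121.4 mol = 2ξ₁ + 2ξ₂.
Selectivity: 1ξ₁ / (2ξ₂) = 3.13 → ξ₁ = 6.26 ξ₂.
Substitute: (2·6.26 + 2) ξ₂ = 121.4 → ξ₂ = 8.364 mol, ξ₁ = 52.36 mol.
Outlet amounts (n = n₀ + Σ ν·ξ):
  M: 350 − 2(52.36) − 2(8.364) = 228.6
  R: 0 + 1(52.36) = 52.36
  V: 0 + 2(8.364) = 16.73

ξ₂ = 8.36 mol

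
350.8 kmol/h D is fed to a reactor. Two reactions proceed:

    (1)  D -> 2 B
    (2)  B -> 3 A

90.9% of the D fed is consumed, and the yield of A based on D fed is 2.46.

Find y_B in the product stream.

Conversion of D: D consumed = 1ξ₁ = 0.909 × 350.8 → ξ₁ = 318.9 kmol/h.
Yield of A: 3ξ₂ / 350.8 = 2.46 → ξ₂ = 287.7 kmol/h.
Outlet amounts (n = n₀ + Σ ν·ξ):
  D: 350.8 − 1(318.9) = 31.92
  B: 0 + 2(318.9) − 1(287.7) = 350.1
  A: 0 + 3(287.7) = 863
Total out = 1245 kmol/h; y_B = 350.1 / 1245 = 0.2812.

0.281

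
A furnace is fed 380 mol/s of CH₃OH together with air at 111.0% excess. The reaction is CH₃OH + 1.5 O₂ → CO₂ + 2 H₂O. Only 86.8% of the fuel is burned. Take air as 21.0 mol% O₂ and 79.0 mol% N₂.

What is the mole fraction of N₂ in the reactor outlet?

0.721

Stoichiometric O₂ = 1.5 × 380 = 570 mol/s; O₂ fed = 570 × 2.110 = 1203 mol/s.
N₂ fed = 1203 × 79/21 = 4524 mol/s.
Fuel reacted = 0.868 × 380 → ξ = 329.8 mol/s.
Outlet (n = n₀ + ν ξ):
  CH₃OH: 380 − 1(329.8) = 50.16
  O₂: 1203 − 1.5(329.8) = 707.9
  N₂: 4524 (inert)
  CO₂: 0 + 1(329.8) = 329.8
  H₂O: 0 + 2(329.8) = 659.7
Total out = 6272 mol/s; y_N₂ = 4524 / 6272 = 0.7214.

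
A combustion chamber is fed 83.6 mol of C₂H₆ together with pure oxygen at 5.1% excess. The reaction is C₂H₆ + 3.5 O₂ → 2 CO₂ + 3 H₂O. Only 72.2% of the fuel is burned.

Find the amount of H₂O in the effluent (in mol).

181 mol

Stoichiometric O₂ = 3.5 × 83.6 = 292.6 mol; O₂ fed = 292.6 × 1.051 = 307.5 mol.
Fuel reacted = 0.722 × 83.6 → ξ = 60.36 mol.
Outlet (n = n₀ + ν ξ):
  C₂H₆: 83.6 − 1(60.36) = 23.24
  O₂: 307.5 − 3.5(60.36) = 96.27
  CO₂: 0 + 2(60.36) = 120.7
  H₂O: 0 + 3(60.36) = 181.1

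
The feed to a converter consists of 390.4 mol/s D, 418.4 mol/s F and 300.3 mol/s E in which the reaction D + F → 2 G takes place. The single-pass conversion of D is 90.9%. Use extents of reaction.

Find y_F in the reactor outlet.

D reacted = 0.909 × 390.4 = 354.9 mol/s; ν_D = −1, so ξ = 354.9/1 = 354.9 mol/s.
Outlet amounts (n = n₀ + ν ξ):
  D: 390.4 − 1(354.9) = 35.53
  F: 418.4 − 1(354.9) = 63.53
  G: 0 + 2(354.9) = 709.7
  E: 300.3 (inert)
Total out = 1109 mol/s; y_F = 63.53 / 1109 = 0.05728.

0.0573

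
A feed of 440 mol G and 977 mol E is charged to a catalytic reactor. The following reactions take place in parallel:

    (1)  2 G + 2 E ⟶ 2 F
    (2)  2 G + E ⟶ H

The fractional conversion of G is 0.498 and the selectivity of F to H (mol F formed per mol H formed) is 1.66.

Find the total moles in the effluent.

1200 mol

Conversion of G: G consumed = 0.498 × 440 = 219.1 mol = 2ξ₁ + 2ξ₂.
Selectivity: 2ξ₁ / (1ξ₂) = 1.66 → ξ₁ = 0.83 ξ₂.
Substitute: (2·0.83 + 2) ξ₂ = 219.1 → ξ₂ = 59.87 mol, ξ₁ = 49.69 mol.
Outlet amounts (n = n₀ + Σ ν·ξ):
  G: 440 − 2(49.69) − 2(59.87) = 220.9
  E: 977 − 2(49.69) − 1(59.87) = 817.7
  F: 0 + 2(49.69) = 99.38
  H: 0 + 1(59.87) = 59.87
Total out = 220.9 + 817.7 + 99.38 + 59.87 = 1198 mol.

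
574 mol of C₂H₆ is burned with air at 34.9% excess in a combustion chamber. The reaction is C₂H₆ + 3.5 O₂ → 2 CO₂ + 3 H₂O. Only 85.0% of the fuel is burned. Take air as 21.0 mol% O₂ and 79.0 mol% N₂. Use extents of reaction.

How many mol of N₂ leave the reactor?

10200 mol

Stoichiometric O₂ = 3.5 × 574 = 2009 mol; O₂ fed = 2009 × 1.349 = 2710 mol.
N₂ fed = 2710 × 79/21 = 10200 mol.
Fuel reacted = 0.85 × 574 → ξ = 487.9 mol.
Outlet (n = n₀ + ν ξ):
  C₂H₆: 574 − 1(487.9) = 86.1
  O₂: 2710 − 3.5(487.9) = 1002
  N₂: 10200 (inert)
  CO₂: 0 + 2(487.9) = 975.8
  H₂O: 0 + 3(487.9) = 1464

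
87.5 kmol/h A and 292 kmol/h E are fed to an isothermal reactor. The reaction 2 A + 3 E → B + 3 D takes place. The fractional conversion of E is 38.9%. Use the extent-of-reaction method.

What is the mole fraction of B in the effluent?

0.111

E reacted = 0.389 × 292 = 113.6 kmol/h; ν_E = −3, so ξ = 113.6/3 = 37.86 kmol/h.
Outlet amounts (n = n₀ + ν ξ):
  A: 87.5 − 2(37.86) = 11.77
  E: 292 − 3(37.86) = 178.4
  B: 0 + 1(37.86) = 37.86
  D: 0 + 3(37.86) = 113.6
Total out = 341.6 kmol/h; y_B = 37.86 / 341.6 = 0.1108.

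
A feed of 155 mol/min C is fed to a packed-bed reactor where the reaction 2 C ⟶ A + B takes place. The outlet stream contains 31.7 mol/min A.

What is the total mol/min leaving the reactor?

For A: n = n₀ + 1ξ → 31.7 = 0 + 1ξ, giving ξ = 31.7 mol/min.
Outlet amounts (n = n₀ + ν ξ):
  C: 155 − 2(31.7) = 91.6
  A: 0 + 1(31.7) = 31.7
  B: 0 + 1(31.7) = 31.7
Total out = 91.6 + 31.7 + 31.7 = 155 mol/min.

155 mol/min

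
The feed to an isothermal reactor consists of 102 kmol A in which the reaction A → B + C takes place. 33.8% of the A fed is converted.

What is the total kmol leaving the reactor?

136 kmol

A reacted = 0.338 × 102 = 34.48 kmol; ν_A = −1, so ξ = 34.48/1 = 34.48 kmol.
Outlet amounts (n = n₀ + ν ξ):
  A: 102 − 1(34.48) = 67.52
  B: 0 + 1(34.48) = 34.48
  C: 0 + 1(34.48) = 34.48
Total out = 67.52 + 34.48 + 34.48 = 136.5 kmol.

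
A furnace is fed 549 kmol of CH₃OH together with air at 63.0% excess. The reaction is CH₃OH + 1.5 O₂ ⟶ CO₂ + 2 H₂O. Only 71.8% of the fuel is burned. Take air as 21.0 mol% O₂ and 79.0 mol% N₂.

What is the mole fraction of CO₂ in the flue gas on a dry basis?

Stoichiometric O₂ = 1.5 × 549 = 823.5 kmol; O₂ fed = 823.5 × 1.630 = 1342 kmol.
N₂ fed = 1342 × 79/21 = 5050 kmol.
Fuel reacted = 0.718 × 549 → ξ = 394.2 kmol.
Outlet (n = n₀ + ν ξ):
  CH₃OH: 549 − 1(394.2) = 154.8
  O₂: 1342 − 1.5(394.2) = 751
  N₂: 5050 (inert)
  CO₂: 0 + 1(394.2) = 394.2
  H₂O: 0 + 2(394.2) = 788.4
Dry total = 6350 kmol; y_CO₂ (dry) = 394.2 / 6350 = 0.06208.

0.0621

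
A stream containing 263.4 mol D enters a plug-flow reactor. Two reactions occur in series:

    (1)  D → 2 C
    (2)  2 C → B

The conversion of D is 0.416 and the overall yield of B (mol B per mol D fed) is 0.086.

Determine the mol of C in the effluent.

174 mol

Conversion of D: D consumed = 1ξ₁ = 0.416 × 263.4 → ξ₁ = 109.6 mol.
Yield of B: 1ξ₂ / 263.4 = 0.086 → ξ₂ = 22.65 mol.
Outlet amounts (n = n₀ + Σ ν·ξ):
  D: 263.4 − 1(109.6) = 153.8
  C: 0 + 2(109.6) − 2(22.65) = 173.8
  B: 0 + 1(22.65) = 22.65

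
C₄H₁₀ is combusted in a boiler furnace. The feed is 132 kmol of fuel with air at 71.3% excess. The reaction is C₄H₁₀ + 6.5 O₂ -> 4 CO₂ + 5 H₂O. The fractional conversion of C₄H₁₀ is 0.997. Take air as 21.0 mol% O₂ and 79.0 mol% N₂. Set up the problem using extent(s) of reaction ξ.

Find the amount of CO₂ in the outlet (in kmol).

526 kmol

Stoichiometric O₂ = 6.5 × 132 = 858 kmol; O₂ fed = 858 × 1.713 = 1470 kmol.
N₂ fed = 1470 × 79/21 = 5529 kmol.
Fuel reacted = 0.997 × 132 → ξ = 131.6 kmol.
Outlet (n = n₀ + ν ξ):
  C₄H₁₀: 132 − 1(131.6) = 0.396
  O₂: 1470 − 6.5(131.6) = 614.3
  N₂: 5529 (inert)
  CO₂: 0 + 4(131.6) = 526.4
  H₂O: 0 + 5(131.6) = 658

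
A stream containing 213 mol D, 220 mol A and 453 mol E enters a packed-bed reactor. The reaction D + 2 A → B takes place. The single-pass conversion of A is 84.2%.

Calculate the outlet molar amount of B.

A reacted = 0.842 × 220 = 185.2 mol; ν_A = −2, so ξ = 185.2/2 = 92.62 mol.
Outlet amounts (n = n₀ + ν ξ):
  D: 213 − 1(92.62) = 120.4
  A: 220 − 2(92.62) = 34.76
  B: 0 + 1(92.62) = 92.62
  E: 453 (inert)

92.6 mol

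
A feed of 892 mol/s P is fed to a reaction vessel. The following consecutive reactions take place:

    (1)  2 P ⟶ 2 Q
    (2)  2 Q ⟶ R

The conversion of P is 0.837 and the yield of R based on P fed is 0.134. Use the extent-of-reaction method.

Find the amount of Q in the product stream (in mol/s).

508 mol/s

Conversion of P: P consumed = 2ξ₁ = 0.837 × 892 → ξ₁ = 373.3 mol/s.
Yield of R: 1ξ₂ / 892 = 0.134 → ξ₂ = 119.5 mol/s.
Outlet amounts (n = n₀ + Σ ν·ξ):
  P: 892 − 2(373.3) = 145.4
  Q: 0 + 2(373.3) − 2(119.5) = 507.5
  R: 0 + 1(119.5) = 119.5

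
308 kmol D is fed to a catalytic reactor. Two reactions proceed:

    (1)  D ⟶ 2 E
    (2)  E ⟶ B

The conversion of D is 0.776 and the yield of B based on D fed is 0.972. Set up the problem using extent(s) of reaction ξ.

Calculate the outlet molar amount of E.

179 kmol

Conversion of D: D consumed = 1ξ₁ = 0.776 × 308 → ξ₁ = 239 kmol.
Yield of B: 1ξ₂ / 308 = 0.972 → ξ₂ = 299.4 kmol.
Outlet amounts (n = n₀ + Σ ν·ξ):
  D: 308 − 1(239) = 68.99
  E: 0 + 2(239) − 1(299.4) = 178.6
  B: 0 + 1(299.4) = 299.4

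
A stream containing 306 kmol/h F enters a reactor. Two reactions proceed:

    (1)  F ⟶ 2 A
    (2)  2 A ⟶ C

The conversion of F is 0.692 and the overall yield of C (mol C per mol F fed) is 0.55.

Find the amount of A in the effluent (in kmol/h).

86.9 kmol/h

Conversion of F: F consumed = 1ξ₁ = 0.692 × 306 → ξ₁ = 211.8 kmol/h.
Yield of C: 1ξ₂ / 306 = 0.55 → ξ₂ = 168.3 kmol/h.
Outlet amounts (n = n₀ + Σ ν·ξ):
  F: 306 − 1(211.8) = 94.25
  A: 0 + 2(211.8) − 2(168.3) = 86.9
  C: 0 + 1(168.3) = 168.3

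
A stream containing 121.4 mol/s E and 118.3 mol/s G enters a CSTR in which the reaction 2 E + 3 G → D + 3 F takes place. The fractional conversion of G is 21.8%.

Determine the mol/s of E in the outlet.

G reacted = 0.218 × 118.3 = 25.79 mol/s; ν_G = −3, so ξ = 25.79/3 = 8.596 mol/s.
Outlet amounts (n = n₀ + ν ξ):
  E: 121.4 − 2(8.596) = 104.2
  G: 118.3 − 3(8.596) = 92.51
  D: 0 + 1(8.596) = 8.596
  F: 0 + 3(8.596) = 25.79

104 mol/s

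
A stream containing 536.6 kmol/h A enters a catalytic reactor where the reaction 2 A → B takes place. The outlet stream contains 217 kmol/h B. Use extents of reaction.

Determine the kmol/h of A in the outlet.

For B: n = n₀ + 1ξ → 217 = 0 + 1ξ, giving ξ = 217 kmol/h.
Outlet amounts (n = n₀ + ν ξ):
  A: 536.6 − 2(217) = 102.6
  B: 0 + 1(217) = 217

103 kmol/h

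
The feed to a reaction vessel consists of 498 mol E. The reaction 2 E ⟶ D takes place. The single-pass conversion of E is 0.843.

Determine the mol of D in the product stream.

210 mol

E reacted = 0.843 × 498 = 419.8 mol; ν_E = −2, so ξ = 419.8/2 = 209.9 mol.
Outlet amounts (n = n₀ + ν ξ):
  E: 498 − 2(209.9) = 78.19
  D: 0 + 1(209.9) = 209.9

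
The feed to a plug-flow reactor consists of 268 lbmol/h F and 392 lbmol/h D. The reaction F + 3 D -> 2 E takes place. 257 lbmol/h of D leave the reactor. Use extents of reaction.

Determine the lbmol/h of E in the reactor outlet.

For D: n = n₀ − 3ξ → 257 = 392 − 3ξ, giving ξ = 45 lbmol/h.
Outlet amounts (n = n₀ + ν ξ):
  F: 268 − 1(45) = 223
  D: 392 − 3(45) = 257
  E: 0 + 2(45) = 90

90 lbmol/h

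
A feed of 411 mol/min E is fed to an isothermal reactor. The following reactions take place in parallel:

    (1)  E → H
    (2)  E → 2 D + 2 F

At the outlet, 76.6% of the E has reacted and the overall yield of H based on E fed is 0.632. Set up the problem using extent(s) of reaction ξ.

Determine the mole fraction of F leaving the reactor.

0.191

Yield of H: 1ξ₁ / 411 = 0.632 → ξ₁ = 259.8 mol/min.
Conversion of E: 1ξ₁ + 1ξ₂ = 0.766 × 411 = 314.8 → ξ₂ = 55.07 mol/min.
Outlet amounts (n = n₀ + Σ ν·ξ):
  E: 411 − 1(259.8) − 1(55.07) = 96.17
  H: 0 + 1(259.8) = 259.8
  D: 0 + 2(55.07) = 110.1
  F: 0 + 2(55.07) = 110.1
Total out = 576.2 mol/min; y_F = 110.1 / 576.2 = 0.1912.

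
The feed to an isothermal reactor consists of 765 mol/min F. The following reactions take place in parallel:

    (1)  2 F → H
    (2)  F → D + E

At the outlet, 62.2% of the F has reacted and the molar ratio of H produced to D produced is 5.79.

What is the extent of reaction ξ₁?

ξ₁ = 219 mol/min

Conversion of F: F consumed = 0.622 × 765 = 475.8 mol/min = 2ξ₁ + 1ξ₂.
Selectivity: 1ξ₁ / (1ξ₂) = 5.79 → ξ₁ = 5.79 ξ₂.
Substitute: (2·5.79 + 1) ξ₂ = 475.8 → ξ₂ = 37.82 mol/min, ξ₁ = 219 mol/min.
Outlet amounts (n = n₀ + Σ ν·ξ):
  F: 765 − 2(219) − 1(37.82) = 289.2
  H: 0 + 1(219) = 219
  D: 0 + 1(37.82) = 37.82
  E: 0 + 1(37.82) = 37.82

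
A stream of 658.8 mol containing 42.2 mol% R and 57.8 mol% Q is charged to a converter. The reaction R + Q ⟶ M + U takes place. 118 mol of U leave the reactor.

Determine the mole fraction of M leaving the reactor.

0.179

For U: n = n₀ + 1ξ → 118 = 0 + 1ξ, giving ξ = 118 mol.
Outlet amounts (n = n₀ + ν ξ):
  R: 278 − 1(118) = 160
  Q: 380.8 − 1(118) = 262.8
  M: 0 + 1(118) = 118
  U: 0 + 1(118) = 118
Total out = 658.8 mol; y_M = 118 / 658.8 = 0.1791.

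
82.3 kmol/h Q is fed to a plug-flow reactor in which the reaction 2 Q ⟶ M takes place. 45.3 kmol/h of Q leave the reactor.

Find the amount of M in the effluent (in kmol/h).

For Q: n = n₀ − 2ξ → 45.3 = 82.3 − 2ξ, giving ξ = 18.5 kmol/h.
Outlet amounts (n = n₀ + ν ξ):
  Q: 82.3 − 2(18.5) = 45.3
  M: 0 + 1(18.5) = 18.5

18.5 kmol/h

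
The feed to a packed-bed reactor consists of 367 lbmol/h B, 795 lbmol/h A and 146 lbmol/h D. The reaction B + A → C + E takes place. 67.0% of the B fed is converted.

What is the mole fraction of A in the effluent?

0.42

B reacted = 0.67 × 367 = 245.9 lbmol/h; ν_B = −1, so ξ = 245.9/1 = 245.9 lbmol/h.
Outlet amounts (n = n₀ + ν ξ):
  B: 367 − 1(245.9) = 121.1
  A: 795 − 1(245.9) = 549.1
  C: 0 + 1(245.9) = 245.9
  E: 0 + 1(245.9) = 245.9
  D: 146 (inert)
Total out = 1308 lbmol/h; y_A = 549.1 / 1308 = 0.4198.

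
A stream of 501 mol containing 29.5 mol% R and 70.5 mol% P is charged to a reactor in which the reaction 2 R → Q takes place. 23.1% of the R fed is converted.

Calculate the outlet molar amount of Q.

17.1 mol

R reacted = 0.231 × 147.8 = 34.14 mol; ν_R = −2, so ξ = 34.14/2 = 17.07 mol.
Outlet amounts (n = n₀ + ν ξ):
  R: 147.8 − 2(17.07) = 113.7
  Q: 0 + 1(17.07) = 17.07
  P: 353.2 (inert)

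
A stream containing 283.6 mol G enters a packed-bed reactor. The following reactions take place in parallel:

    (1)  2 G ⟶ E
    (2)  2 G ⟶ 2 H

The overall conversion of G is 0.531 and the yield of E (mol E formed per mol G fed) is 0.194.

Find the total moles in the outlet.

229 mol

Yield of E: 1ξ₁ / 283.6 = 0.194 → ξ₁ = 55.02 mol.
Conversion of G: 2ξ₁ + 2ξ₂ = 0.531 × 283.6 = 150.6 → ξ₂ = 20.28 mol.
Outlet amounts (n = n₀ + Σ ν·ξ):
  G: 283.6 − 2(55.02) − 2(20.28) = 133
  E: 0 + 1(55.02) = 55.02
  H: 0 + 2(20.28) = 40.55
Total out = 133 + 55.02 + 40.55 = 228.6 mol.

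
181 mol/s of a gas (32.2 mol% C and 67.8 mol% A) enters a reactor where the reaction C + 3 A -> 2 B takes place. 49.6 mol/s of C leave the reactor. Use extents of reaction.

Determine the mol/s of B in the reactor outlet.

17.4 mol/s

For C: n = n₀ − 1ξ → 49.6 = 58.28 − 1ξ, giving ξ = 8.682 mol/s.
Outlet amounts (n = n₀ + ν ξ):
  C: 58.28 − 1(8.682) = 49.6
  A: 122.7 − 3(8.682) = 96.67
  B: 0 + 2(8.682) = 17.36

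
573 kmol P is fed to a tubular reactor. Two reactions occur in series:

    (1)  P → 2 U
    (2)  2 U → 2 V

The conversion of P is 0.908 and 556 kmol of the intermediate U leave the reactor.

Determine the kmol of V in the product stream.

Conversion of P: P consumed = 1ξ₁ = 0.908 × 573 → ξ₁ = 520.3 kmol.
U balance: n_U = 0 + 2ξ₁ − 2ξ₂ = 556 → ξ₂ = (2·520.3 − 556)/2 = 242.3 kmol.
Outlet amounts (n = n₀ + Σ ν·ξ):
  P: 573 − 1(520.3) = 52.72
  U: 0 + 2(520.3) − 2(242.3) = 556
  V: 0 + 2(242.3) = 484.6

485 kmol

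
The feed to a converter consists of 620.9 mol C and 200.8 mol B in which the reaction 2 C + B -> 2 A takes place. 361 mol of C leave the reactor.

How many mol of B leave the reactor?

70.9 mol

For C: n = n₀ − 2ξ → 361 = 620.9 − 2ξ, giving ξ = 129.9 mol.
Outlet amounts (n = n₀ + ν ξ):
  C: 620.9 − 2(129.9) = 361
  B: 200.8 − 1(129.9) = 70.85
  A: 0 + 2(129.9) = 259.9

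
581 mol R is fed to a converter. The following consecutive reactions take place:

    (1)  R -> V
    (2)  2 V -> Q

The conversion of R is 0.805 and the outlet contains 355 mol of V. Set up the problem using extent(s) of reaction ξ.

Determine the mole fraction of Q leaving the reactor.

0.107

Conversion of R: R consumed = 1ξ₁ = 0.805 × 581 → ξ₁ = 467.7 mol.
V balance: n_V = 0 + 1ξ₁ − 2ξ₂ = 355 → ξ₂ = (1·467.7 − 355)/2 = 56.35 mol.
Outlet amounts (n = n₀ + Σ ν·ξ):
  R: 581 − 1(467.7) = 113.3
  V: 0 + 1(467.7) − 2(56.35) = 355
  Q: 0 + 1(56.35) = 56.35
Total out = 524.6 mol; y_Q = 56.35 / 524.6 = 0.1074.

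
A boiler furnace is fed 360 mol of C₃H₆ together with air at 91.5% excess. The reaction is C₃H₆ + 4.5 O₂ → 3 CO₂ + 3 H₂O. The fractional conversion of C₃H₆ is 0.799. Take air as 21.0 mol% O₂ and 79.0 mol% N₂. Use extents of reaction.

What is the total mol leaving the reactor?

Stoichiometric O₂ = 4.5 × 360 = 1620 mol; O₂ fed = 1620 × 1.915 = 3102 mol.
N₂ fed = 3102 × 79/21 = 11670 mol.
Fuel reacted = 0.799 × 360 → ξ = 287.6 mol.
Outlet (n = n₀ + ν ξ):
  C₃H₆: 360 − 1(287.6) = 72.36
  O₂: 3102 − 4.5(287.6) = 1808
  N₂: 11670 (inert)
  CO₂: 0 + 3(287.6) = 862.9
  H₂O: 0 + 3(287.6) = 862.9
Total out = 72.36 + 1808 + 11670 + 862.9 + 862.9 = 15280 mol.

15300 mol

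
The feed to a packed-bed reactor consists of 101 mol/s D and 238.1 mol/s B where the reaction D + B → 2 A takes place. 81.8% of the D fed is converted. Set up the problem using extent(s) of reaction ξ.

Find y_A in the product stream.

D reacted = 0.818 × 101 = 82.62 mol/s; ν_D = −1, so ξ = 82.62/1 = 82.62 mol/s.
Outlet amounts (n = n₀ + ν ξ):
  D: 101 − 1(82.62) = 18.38
  B: 238.1 − 1(82.62) = 155.5
  A: 0 + 2(82.62) = 165.2
Total out = 339.1 mol/s; y_A = 165.2 / 339.1 = 0.4873.

0.487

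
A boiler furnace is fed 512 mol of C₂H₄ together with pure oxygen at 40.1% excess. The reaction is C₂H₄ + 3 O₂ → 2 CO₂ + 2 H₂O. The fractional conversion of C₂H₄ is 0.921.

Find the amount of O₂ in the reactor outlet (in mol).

Stoichiometric O₂ = 3 × 512 = 1536 mol; O₂ fed = 1536 × 1.401 = 2152 mol.
Fuel reacted = 0.921 × 512 → ξ = 471.6 mol.
Outlet (n = n₀ + ν ξ):
  C₂H₄: 512 − 1(471.6) = 40.45
  O₂: 2152 − 3(471.6) = 737.3
  CO₂: 0 + 2(471.6) = 943.1
  H₂O: 0 + 2(471.6) = 943.1

737 mol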